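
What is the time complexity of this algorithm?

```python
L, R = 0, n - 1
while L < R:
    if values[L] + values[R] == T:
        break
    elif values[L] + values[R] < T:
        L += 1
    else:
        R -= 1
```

Time complexity: O(n).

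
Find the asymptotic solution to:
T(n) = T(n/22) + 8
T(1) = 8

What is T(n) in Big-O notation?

Each step divides n by 22 and adds 8. After log_22(n) steps, T(n) = O(log n).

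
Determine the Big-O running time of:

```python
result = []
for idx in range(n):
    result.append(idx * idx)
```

Time complexity: O(n).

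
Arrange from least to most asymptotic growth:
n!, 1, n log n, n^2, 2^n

Ordered by growth rate: 1 < n log n < n^2 < 2^n < n!.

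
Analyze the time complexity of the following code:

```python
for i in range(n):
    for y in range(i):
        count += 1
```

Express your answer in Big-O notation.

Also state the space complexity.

Time complexity: O(n^2).
Space complexity: O(1).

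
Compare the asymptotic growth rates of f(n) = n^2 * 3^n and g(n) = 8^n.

g(n) = 8^n grows faster: 8^n / (n^2 3^n) = (8/3)^n / n^2 -> infinity since 8/3 > 1.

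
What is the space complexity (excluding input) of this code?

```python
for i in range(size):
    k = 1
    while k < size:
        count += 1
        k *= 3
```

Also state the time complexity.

Space complexity: O(1).
Only a constant amount of auxiliary storage is used; nothing grows with n.
Time complexity: O(n log n).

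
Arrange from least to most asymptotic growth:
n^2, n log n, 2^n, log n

Ordered by growth rate: log n < n log n < n^2 < 2^n.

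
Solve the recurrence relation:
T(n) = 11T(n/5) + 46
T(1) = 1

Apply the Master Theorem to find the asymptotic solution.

a=11, b=5, f(n)=46. log_5(11) = 1.49. Case 1 of Master Theorem: T(n) = O(n^1.49).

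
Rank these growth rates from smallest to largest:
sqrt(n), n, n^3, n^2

Ordered by growth rate: sqrt(n) < n < n^2 < n^3.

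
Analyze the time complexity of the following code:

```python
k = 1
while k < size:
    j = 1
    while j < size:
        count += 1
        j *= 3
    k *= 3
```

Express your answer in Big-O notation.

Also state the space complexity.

Time complexity: O(log^2 n).
Space complexity: O(1).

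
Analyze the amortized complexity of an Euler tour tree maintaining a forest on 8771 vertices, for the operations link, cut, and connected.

An Euler tour tree stores each tree's Euler tour as a balanced BST keyed by tour position. On 8771 vertices: link concatenates two tours via O(1) splits/joins of size <= 2*8771 (O(log n)); cut splits the tour at the two occurrences of the edge (O(log n)); connected compares BST roots (O(log n) to find the root). All O(log n) amortized.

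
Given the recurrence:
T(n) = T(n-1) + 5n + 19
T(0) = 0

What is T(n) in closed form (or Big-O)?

Dominant term in sum is 5*sum(i, i=1..n) = 5*n*(n+1)/2 = O(n^2).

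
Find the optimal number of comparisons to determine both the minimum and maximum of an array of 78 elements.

Naive approach: 154 comparisons (77 for max + 77 for min).
Optimal: Compare elements in pairs first (floor(n/2) = 39 comparisons), then find max among winners and min among losers (38 comparisons each).
Total: ceil(3n/2) - 2 = 115 comparisons. An adversary argument shows this is also a lower bound.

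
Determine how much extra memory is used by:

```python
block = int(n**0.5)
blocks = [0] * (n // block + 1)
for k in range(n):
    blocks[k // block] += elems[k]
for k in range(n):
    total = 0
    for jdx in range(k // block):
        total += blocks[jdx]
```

Space complexity: O(sqrt(n)).
Storage scales with sqrt(n).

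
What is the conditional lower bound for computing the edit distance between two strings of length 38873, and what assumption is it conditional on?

Under SETH (the Strong Exponential Time Hypothesis), edit distance on length-38873 strings cannot be computed in O(n^(2-epsilon)) time for any epsilon > 0 (Backurs-Indyk). The reduction is from CNF-SAT via the orthogonal vectors problem.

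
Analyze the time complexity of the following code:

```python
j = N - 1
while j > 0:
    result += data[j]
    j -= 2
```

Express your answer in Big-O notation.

Time complexity: O(n).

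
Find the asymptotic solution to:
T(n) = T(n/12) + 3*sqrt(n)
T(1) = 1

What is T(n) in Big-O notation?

Each level contributes sqrt(n/12^k). Geometric series with ratio 1/sqrt(12) < 1 sums to O(sqrt(n)).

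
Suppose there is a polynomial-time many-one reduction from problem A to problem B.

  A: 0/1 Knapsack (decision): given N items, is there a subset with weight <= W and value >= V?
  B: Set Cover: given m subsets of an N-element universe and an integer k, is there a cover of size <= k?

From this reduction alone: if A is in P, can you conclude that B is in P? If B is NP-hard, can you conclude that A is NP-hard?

A poly-time reduction A <=_p B transfers tractability DOWN (B easy => A easy) and hardness UP (A hard => B hard), not the reverse.
From A in P, the reduction alone does NOT give B in P: any problem in P trivially reduces to SAT, yet SAT is not known to be in P.
From B NP-hard, the reduction alone does NOT give A NP-hard: again, easy problems reduce to hard ones.
(Here in fact A is NP-complete and B is NP-complete.)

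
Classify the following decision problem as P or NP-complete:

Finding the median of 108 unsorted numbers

This problem is in P: linear-time selection (median-of-medians) runs in O(n).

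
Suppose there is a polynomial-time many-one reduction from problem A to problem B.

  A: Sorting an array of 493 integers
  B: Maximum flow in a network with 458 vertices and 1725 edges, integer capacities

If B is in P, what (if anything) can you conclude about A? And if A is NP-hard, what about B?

A poly-time reduction A <=_p B means any A-instance can be transformed to a B-instance in poly time.
If B is in P: compose the reduction with B's poly-time algorithm to solve A in poly time, so A is in P.
If A is NP-hard: every NP problem reduces to A, which reduces to B; composing reductions, every NP problem reduces to B, so B is NP-hard.
(Here in fact A is P and B is P.)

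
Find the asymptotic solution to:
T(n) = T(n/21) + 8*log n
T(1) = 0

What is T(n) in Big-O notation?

Each of the log_21(n) levels adds O(log n). T(n) = O(log^2 n).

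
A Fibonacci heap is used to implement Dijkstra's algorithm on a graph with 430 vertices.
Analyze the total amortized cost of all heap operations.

Dijkstra performs 430 insert, 430 extract-min, and at most E decrease-key operations. With Fibonacci heap: insert O(1) amortized, extract-min O(log n) amortized, decrease-key O(1) amortized. Total with n = 430: O(n * 1 + n * log n + E * 1) = O(n log n + E).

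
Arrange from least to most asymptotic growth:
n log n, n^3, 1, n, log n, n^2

Ordered by growth rate: 1 < log n < n < n log n < n^2 < n^3.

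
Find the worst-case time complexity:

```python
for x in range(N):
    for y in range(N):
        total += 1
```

Time complexity: O(n^2).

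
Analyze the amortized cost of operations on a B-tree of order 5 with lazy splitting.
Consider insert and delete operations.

In a B-tree of order 5, a node splits when it has 5 keys. With lazy splitting, we use potential Phi = number of full nodes + number of near-empty nodes. Each split costs O(1) but reduces potential. Between splits, at least 2 insertions must occur in that node. Amortized structural cost is O(1) per operation, plus O(log_5 n) traversal.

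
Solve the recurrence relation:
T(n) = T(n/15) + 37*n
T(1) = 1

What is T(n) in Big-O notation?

Geometric series: 37*n*(1 + 1/15 + 1/15^2 + ...) = O(n). T(n) = O(n).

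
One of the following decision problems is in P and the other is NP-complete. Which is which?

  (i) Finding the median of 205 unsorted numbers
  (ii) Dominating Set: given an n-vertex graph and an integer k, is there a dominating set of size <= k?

(i) is P: linear-time selection (median-of-medians) runs in O(n).
(ii) is NP-complete: reduces from Set Cover (with k part of the input).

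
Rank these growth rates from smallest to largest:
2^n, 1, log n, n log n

Ordered by growth rate: 1 < log n < n log n < 2^n.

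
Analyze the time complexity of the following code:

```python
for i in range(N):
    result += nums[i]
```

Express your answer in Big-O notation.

Time complexity: O(n).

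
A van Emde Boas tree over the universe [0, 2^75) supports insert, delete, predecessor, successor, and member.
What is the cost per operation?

vEB recursively partitions [0, 37778931862957161709568) into sqrt(u) clusters of size sqrt(u). Each operation recurses into either one cluster or the summary, never both: T(u) = T(sqrt(u)) + O(1) => T(u) = O(log log u) = O(log 75). This is worst-case, not just amortized.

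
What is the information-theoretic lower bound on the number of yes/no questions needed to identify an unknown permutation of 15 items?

There are 15! = 1307674368000 permutations. Each yes/no question gives at most 1 bit, so at least ceil(log_2(1307674368000)) = 41 questions are needed.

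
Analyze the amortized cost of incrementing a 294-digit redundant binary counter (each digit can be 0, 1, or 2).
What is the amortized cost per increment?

A redundant counter on 294 digits allows digit values 0, 1, 2. Increment adds 1 to the least significant digit and carries any 2 to a 0 plus +1 on the next digit. With potential Phi = (number of 2-digits), each increment does O(1) actual work plus a chain of carries, each of which decreases Phi by 1. Amortized O(1).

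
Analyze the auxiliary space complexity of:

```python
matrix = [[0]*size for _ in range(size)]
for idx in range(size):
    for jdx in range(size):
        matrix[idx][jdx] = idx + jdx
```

Space complexity: O(n^2).
A 2D structure of size n x n is allocated.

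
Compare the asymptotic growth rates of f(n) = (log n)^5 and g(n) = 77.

f(n) = (log n)^5 grows faster: any unbounded function dominates a constant.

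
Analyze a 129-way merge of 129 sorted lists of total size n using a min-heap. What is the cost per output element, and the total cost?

Maintain a min-heap of size 129 holding the current head of each list. Each output step does one extract-min (O(log 129)) and one insert of that list's next element (O(log 129)). Each of the n elements passes through the heap exactly once, so the total cost is O(n log 129), i.e. O(log 129) per output element.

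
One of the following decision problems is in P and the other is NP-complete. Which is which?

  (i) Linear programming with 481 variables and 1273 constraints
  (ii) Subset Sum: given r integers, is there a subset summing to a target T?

(i) is P: the ellipsoid and interior-point methods run in polynomial time.
(ii) is NP-complete: one of Karp's 21 NP-complete problems.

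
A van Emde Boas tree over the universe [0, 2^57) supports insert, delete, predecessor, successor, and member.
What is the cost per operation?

vEB recursively partitions [0, 144115188075855872) into sqrt(u) clusters of size sqrt(u). Each operation recurses into either one cluster or the summary, never both: T(u) = T(sqrt(u)) + O(1) => T(u) = O(log log u) = O(log 57). This is worst-case, not just amortized.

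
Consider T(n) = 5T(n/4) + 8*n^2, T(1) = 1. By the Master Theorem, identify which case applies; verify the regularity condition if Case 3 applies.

a=5, b=4, f(n)=8*n^2.
log_4(5) = 1.161 < 2.
f(n) = Omega(n^(1.161+epsilon)) for some epsilon > 0, so Case 3 is the candidate.
Regularity: a*f(n/b) = 5*8*(n/4)^2 = (5/16)*8*n^2 <= c*f(n) with c = 5/16 < 1. Satisfied.
Case 3: T(n) = Theta(n^2).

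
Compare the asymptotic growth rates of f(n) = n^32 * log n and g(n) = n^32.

f(n) = n^32 * log n grows faster: extra log n factor -> infinity.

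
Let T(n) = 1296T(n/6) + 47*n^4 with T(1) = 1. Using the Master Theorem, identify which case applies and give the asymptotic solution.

a=1296, b=6, f(n)=47*n^4.
log_6(1296) = 4, so n^(log_b(a)) = n^4.
f(n) = Theta(n^4), so Case 2 applies.
T(n) = Theta(n^4 log n).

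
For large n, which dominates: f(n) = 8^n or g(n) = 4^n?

f(n) = 8^n grows faster: (8/4)^n -> infinity since 8/4 > 1.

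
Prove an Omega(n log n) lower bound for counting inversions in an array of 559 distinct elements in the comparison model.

Decision-tree argument: at any leaf, the comparisons made (with transitivity) must totally order all 559 elements -- otherwise some pair (i,j) is unordered, and an adversary can present two inputs agreeing on every comparison made but with that pair flipped, changing the inversion count by 1, so the leaf's output is wrong on one of them. Hence the tree has >= 559! leaves and height >= log_2(559!) = Omega(n log n). Modified merge sort achieves O(n log n).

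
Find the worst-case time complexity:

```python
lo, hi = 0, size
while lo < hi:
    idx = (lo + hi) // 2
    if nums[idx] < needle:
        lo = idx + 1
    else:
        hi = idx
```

Time complexity: O(log n).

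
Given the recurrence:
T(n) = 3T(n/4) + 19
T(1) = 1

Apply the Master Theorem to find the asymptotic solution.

a=3, b=4, f(n)=19. log_4(3) = 0.7925. Case 1 of Master Theorem: T(n) = O(n^0.7925).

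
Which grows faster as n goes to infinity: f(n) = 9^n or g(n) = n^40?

f(n) = 9^n grows faster: any exponential with base > 1 dominates every polynomial.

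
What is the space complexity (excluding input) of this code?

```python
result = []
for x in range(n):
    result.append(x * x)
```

Space complexity: O(n).
Auxiliary storage grows linearly with the input size n in the worst case.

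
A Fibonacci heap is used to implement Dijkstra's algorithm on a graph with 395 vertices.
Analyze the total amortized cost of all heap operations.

Dijkstra performs 395 insert, 395 extract-min, and at most E decrease-key operations. With Fibonacci heap: insert O(1) amortized, extract-min O(log n) amortized, decrease-key O(1) amortized. Total with n = 395: O(n * 1 + n * log n + E * 1) = O(n log n + E).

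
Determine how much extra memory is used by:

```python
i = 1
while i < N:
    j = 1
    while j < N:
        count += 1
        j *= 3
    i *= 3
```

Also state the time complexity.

Space complexity: O(1).
Only a constant amount of auxiliary storage is used; nothing grows with n.
Time complexity: O(log^2 n).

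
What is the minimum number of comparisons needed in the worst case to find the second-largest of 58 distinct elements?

Lower bound: finding the max needs 58-1 comparisons. By the adversary weight-doubling argument, the max must personally win >= ceil(log_2(58)) = 6 comparisons; the 2nd-largest is among those 6 losers, needing 6-1 more comparisons. Total >= 58-1 + 6-1 = 62. A balanced knockout tournament achieves this.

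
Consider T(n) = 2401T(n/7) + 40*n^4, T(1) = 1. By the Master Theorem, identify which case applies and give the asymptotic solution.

a=2401, b=7, f(n)=40*n^4.
log_7(2401) = 4, so n^(log_b(a)) = n^4.
f(n) = Theta(n^4), so Case 2 applies.
T(n) = Theta(n^4 log n).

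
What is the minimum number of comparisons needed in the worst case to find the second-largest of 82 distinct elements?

Lower bound: finding the max needs 82-1 comparisons. By the adversary weight-doubling argument, the max must personally win >= ceil(log_2(82)) = 7 comparisons; the 2nd-largest is among those 7 losers, needing 7-1 more comparisons. Total >= 82-1 + 7-1 = 87. A balanced knockout tournament achieves this.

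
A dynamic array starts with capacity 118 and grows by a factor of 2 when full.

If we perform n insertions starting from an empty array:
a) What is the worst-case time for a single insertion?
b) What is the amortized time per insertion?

(a) Worst-case single insertion: O(n) -- when the array is full at capacity c, the resize copies all c elements, and c can be Theta(n).
(b) Resizes happen at sizes 118, 236, 472, ... Total copy cost for n insertions: 118 + 236 + ... = O(n) (geometric series with ratio 1/2). Amortized cost per insertion: O(n)/n = O(1).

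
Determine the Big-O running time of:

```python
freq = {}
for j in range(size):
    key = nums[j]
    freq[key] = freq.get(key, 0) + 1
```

Time complexity: O(n).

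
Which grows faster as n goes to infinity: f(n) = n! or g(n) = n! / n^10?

f(n) = n! grows faster: the ratio n!/(n!/n^10) = n^10 -> infinity.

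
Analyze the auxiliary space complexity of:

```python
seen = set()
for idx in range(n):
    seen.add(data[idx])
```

Space complexity: O(n).
Auxiliary storage grows linearly with the input size n in the worst case.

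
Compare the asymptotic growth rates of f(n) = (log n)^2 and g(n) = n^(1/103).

g(n) = n^(1/103) grows faster: any positive power of n dominates any polylog.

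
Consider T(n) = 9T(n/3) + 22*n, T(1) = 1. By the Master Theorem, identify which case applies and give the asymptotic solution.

a=9, b=3, f(n)=22*n.
log_3(9) = 2 > 1.
Since f(n) = O(n^1) is polynomially smaller than n^2, Case 1 applies.
T(n) = Theta(n^2).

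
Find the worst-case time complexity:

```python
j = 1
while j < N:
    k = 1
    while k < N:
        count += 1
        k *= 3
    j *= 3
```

Time complexity: O(log^2 n).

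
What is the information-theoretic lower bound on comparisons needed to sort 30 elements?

There are 30! = 265252859812191058636308480000000 possible orderings. Each comparison gives 1 bit. We need at least ceil(log_2(265252859812191058636308480000000)) = 108 comparisons.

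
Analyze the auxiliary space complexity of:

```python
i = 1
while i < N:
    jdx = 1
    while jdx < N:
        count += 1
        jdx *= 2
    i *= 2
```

Space complexity: O(1).
Only a constant amount of auxiliary storage is used; nothing grows with n.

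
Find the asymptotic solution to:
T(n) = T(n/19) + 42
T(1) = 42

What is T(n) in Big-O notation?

Each step divides n by 19 and adds 42. After log_19(n) steps, T(n) = O(log n).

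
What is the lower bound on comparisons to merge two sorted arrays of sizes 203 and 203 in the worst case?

Adversary: with |203 - 203| <= 1 the inputs can be fully interleaved so that every adjacent pair in the merged output comes from different arrays. Then each of the 405 adjacent pairs must be directly compared, or the algorithm cannot determine their relative order. Standard merge meets this bound.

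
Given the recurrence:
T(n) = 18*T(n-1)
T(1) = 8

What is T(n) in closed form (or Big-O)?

Each step multiplies by 18. T(n) = T(1)*18^(n-1) = 8*18^(n-1).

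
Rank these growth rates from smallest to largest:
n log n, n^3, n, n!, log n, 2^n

Ordered by growth rate: log n < n < n log n < n^3 < 2^n < n!.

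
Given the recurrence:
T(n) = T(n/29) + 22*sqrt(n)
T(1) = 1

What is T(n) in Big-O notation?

Each level contributes sqrt(n/29^k). Geometric series with ratio 1/sqrt(29) < 1 sums to O(sqrt(n)).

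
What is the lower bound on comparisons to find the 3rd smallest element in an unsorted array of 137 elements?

Finding the 3rd smallest of 137 elements requires Omega(n) comparisons. Every element must participate in at least one comparison; otherwise it could be the 3rd smallest.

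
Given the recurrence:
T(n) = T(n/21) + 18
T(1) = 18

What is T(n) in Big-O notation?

Each step divides n by 21 and adds 18. After log_21(n) steps, T(n) = O(log n).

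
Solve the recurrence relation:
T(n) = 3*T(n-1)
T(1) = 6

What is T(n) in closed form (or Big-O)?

Each step multiplies by 3. T(n) = T(1)*3^(n-1) = 6*3^(n-1).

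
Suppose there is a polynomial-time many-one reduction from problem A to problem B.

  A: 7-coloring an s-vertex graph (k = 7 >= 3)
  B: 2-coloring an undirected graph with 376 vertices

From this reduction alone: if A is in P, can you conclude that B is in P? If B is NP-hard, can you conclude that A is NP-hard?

A poly-time reduction A <=_p B transfers tractability DOWN (B easy => A easy) and hardness UP (A hard => B hard), not the reverse.
From A in P, the reduction alone does NOT give B in P: any problem in P trivially reduces to SAT, yet SAT is not known to be in P.
From B NP-hard, the reduction alone does NOT give A NP-hard: again, easy problems reduce to hard ones.
(Here in fact A is NP-complete and B is in P, so no such reduction is known -- its existence would imply P = NP; the analysis concerns only what the assumed reduction would or would not let you conclude.)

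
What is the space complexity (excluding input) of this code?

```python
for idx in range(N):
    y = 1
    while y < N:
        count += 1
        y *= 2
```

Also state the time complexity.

Space complexity: O(1).
Only a constant amount of auxiliary storage is used; nothing grows with n.
Time complexity: O(n log n).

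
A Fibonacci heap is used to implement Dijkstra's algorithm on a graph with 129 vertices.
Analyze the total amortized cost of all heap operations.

Dijkstra performs 129 insert, 129 extract-min, and at most E decrease-key operations. With Fibonacci heap: insert O(1) amortized, extract-min O(log n) amortized, decrease-key O(1) amortized. Total with n = 129: O(n * 1 + n * log n + E * 1) = O(n log n + E).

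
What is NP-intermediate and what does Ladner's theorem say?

NP-intermediate problems are in NP but neither in P nor NP-complete (assuming P != NP). Ladner's theorem proves such problems exist if P != NP. Graph isomorphism and integer factoring are candidate NP-intermediate problems -- no polynomial algorithm is known, but no NP-completeness proof exists either.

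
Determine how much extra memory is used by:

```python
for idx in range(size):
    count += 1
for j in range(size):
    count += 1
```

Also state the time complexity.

Space complexity: O(1).
Only a constant amount of auxiliary storage is used; nothing grows with n.
Time complexity: O(n).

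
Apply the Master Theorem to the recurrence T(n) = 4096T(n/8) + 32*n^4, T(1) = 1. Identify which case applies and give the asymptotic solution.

a=4096, b=8, f(n)=32*n^4.
log_8(4096) = 4, so n^(log_b(a)) = n^4.
f(n) = Theta(n^4), so Case 2 applies.
T(n) = Theta(n^4 log n).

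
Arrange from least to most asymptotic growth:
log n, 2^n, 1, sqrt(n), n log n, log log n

Ordered by growth rate: 1 < log log n < log n < sqrt(n) < n log n < 2^n.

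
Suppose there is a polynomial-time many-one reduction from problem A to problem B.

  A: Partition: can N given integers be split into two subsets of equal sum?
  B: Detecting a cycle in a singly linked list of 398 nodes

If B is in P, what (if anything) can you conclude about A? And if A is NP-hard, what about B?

A poly-time reduction A <=_p B means any A-instance can be transformed to a B-instance in poly time.
If B is in P: compose the reduction with B's poly-time algorithm to solve A in poly time, so A is in P.
If A is NP-hard: every NP problem reduces to A, which reduces to B; composing reductions, every NP problem reduces to B, so B is NP-hard.
(Here in fact A is NP-complete and B is in P, so no such reduction is known -- its existence would imply P = NP; the analysis concerns only what the assumed reduction would or would not let you conclude.)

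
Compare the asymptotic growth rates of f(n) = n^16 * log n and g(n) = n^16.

f(n) = n^16 * log n grows faster: extra log n factor -> infinity.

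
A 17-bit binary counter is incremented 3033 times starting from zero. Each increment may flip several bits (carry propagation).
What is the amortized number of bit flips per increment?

Bit i flips on every 2^i-th increment, so over 3033 increments bit i flips floor(3033/2^i) times. Summing over i: total flips < 2 * 3033. Amortized: < 2 = O(1) per increment.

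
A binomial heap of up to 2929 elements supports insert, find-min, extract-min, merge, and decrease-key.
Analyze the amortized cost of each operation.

A binomial heap with n <= 2929 elements has at most floor(log_2 2929) + 1 = 12 trees. Using potential Phi = number of trees: Insert adds one tree, but cascading merges reduce count -- amortized O(1). Find-min reads the cached minimum pointer: O(1). Extract-min creates O(log n) new trees: O(log n). Merge combines tree lists: O(log n). Decrease-key sifts the element up its tree of height <= log n: O(log n).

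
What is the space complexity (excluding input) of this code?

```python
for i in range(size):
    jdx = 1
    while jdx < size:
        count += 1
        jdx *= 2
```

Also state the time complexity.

Space complexity: O(1).
Only a constant amount of auxiliary storage is used; nothing grows with n.
Time complexity: O(n log n).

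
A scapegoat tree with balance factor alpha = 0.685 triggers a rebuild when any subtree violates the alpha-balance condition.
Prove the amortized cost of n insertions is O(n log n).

Define potential Phi = c * sum of |size(left(v)) - size(right(v))| over all nodes. An insertion at depth d costs O(d) = O(log n) and increases Phi by O(log n). When a rebuild of subtree of size s occurs, it costs O(s) but reduces Phi by Omega(s). With alpha = 0.685, between rebuilds Omega(s) insertions must occur. Amortized cost per insertion: O(log n).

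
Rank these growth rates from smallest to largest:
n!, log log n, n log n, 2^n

Ordered by growth rate: log log n < n log n < 2^n < n!.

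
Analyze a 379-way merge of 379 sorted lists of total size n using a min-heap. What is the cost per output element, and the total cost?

Maintain a min-heap of size 379 holding the current head of each list. Each output step does one extract-min (O(log 379)) and one insert of that list's next element (O(log 379)). Each of the n elements passes through the heap exactly once, so the total cost is O(n log 379), i.e. O(log 379) per output element.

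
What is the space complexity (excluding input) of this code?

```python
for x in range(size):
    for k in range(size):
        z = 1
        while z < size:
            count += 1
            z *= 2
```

Space complexity: O(1).
Only a constant amount of auxiliary storage is used; nothing grows with n.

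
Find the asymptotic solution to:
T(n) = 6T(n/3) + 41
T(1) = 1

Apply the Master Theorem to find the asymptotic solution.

a=6, b=3, f(n)=41. log_3(6) = 1.631. Case 1 of Master Theorem: T(n) = O(n^1.631).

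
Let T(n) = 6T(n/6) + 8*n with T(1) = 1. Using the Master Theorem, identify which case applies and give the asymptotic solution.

a=6, b=6, f(n)=8*n.
log_6(6) = 1, so n^(log_b(a)) = n.
f(n) = Theta(n), so Case 2 applies.
T(n) = Theta(n log n).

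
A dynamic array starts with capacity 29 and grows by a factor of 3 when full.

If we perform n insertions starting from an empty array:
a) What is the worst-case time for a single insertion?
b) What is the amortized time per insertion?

(a) Worst-case single insertion: O(n) -- when the array is full at capacity c, the resize copies all c elements, and c can be Theta(n).
(b) Resizes happen at sizes 29, 87, 261, ... Total copy cost for n insertions: 29 + 87 + ... = O(n) (geometric series with ratio 1/3). Amortized cost per insertion: O(n)/n = O(1).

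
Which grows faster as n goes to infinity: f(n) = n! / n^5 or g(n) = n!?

g(n) = n! grows faster: the ratio n!/(n!/n^5) = n^5 -> infinity.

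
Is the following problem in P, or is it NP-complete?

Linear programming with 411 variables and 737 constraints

This problem is in P: the ellipsoid and interior-point methods run in polynomial time.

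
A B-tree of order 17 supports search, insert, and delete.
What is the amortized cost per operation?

B-tree of order 17 has height O(log_17 n). Each operation traverses the tree height. Splits during insert and merges during delete are O(1) each and occur at most once per level. Total cost per operation: O(log_17 n).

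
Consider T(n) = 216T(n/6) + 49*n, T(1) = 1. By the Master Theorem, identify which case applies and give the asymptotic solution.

a=216, b=6, f(n)=49*n.
log_6(216) = 3 > 1.
Since f(n) = O(n^1) is polynomially smaller than n^3, Case 1 applies.
T(n) = Theta(n^3).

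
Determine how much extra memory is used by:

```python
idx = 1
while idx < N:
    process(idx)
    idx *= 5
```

Space complexity: O(1).
Only a constant amount of auxiliary storage is used; nothing grows with n.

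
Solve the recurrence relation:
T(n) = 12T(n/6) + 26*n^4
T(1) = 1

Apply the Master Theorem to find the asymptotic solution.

a=12, b=6, f(n)=26*n^4. log_6(12) = 1.387 < 4. Case 3: T(n) = O(n^4).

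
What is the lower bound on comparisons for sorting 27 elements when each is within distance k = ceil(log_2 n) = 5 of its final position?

Partition the 27 positions into floor(n/k) blocks of k = 5 consecutive positions; any permutation within a block keeps every element within k of its final position, so there are at least (k!)^(n/k) distinguishable inputs. Lower bound: log_2((k!)^(n/k)) = (n/k) * log_2(k!) = Theta(n log k); with k = ceil(log_2 n), this is Omega(n log log n).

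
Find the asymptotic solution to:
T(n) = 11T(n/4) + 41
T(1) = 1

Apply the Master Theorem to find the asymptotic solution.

a=11, b=4, f(n)=41. log_4(11) = 1.73. Case 1 of Master Theorem: T(n) = O(n^1.73).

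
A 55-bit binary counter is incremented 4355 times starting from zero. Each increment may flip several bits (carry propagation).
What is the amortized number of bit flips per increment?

Bit i flips on every 2^i-th increment, so over 4355 increments bit i flips floor(4355/2^i) times. Summing over i: total flips < 2 * 4355. Amortized: < 2 = O(1) per increment.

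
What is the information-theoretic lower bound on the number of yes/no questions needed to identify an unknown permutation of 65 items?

There are 65! = 8247650592082470666723170306785496252186258551345437492922123134388955774976000000000000000 permutations. Each yes/no question gives at most 1 bit, so at least ceil(log_2(8247650592082470666723170306785496252186258551345437492922123134388955774976000000000000000)) = 303 questions are needed.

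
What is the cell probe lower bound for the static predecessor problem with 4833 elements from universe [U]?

The Patrascu-Thorup lower bound shows any data structure on n = 4833 elements using O(n * polylog(n)) space requires Omega(log log U) query time. van Emde Boas trees achieve O(log log U) with O(U) space.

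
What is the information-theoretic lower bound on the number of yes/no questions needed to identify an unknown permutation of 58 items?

There are 58! = 2350561331282878571829474910515074683828862318181142924420699914240000000000000 permutations. Each yes/no question gives at most 1 bit, so at least ceil(log_2(2350561331282878571829474910515074683828862318181142924420699914240000000000000)) = 261 questions are needed.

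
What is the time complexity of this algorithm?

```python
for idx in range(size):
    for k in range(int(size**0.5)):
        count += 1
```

Time complexity: O(n * sqrt(n)).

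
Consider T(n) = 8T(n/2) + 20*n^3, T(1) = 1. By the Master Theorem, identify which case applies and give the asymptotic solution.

a=8, b=2, f(n)=20*n^3.
log_2(8) = 3, so n^(log_b(a)) = n^3.
f(n) = Theta(n^3), so Case 2 applies.
T(n) = Theta(n^3 log n).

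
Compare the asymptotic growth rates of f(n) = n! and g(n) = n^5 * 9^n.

f(n) = n! grows faster: by Stirling n! ~ (n/e)^n sqrt(2*pi*n); (n/e)^n eventually dominates n^5 * 9^n.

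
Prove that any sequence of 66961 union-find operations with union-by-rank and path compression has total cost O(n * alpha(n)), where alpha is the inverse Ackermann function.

Using Tarjan's analysis with rank-based potential function. Union-by-rank keeps tree height O(log n). Path compression flattens paths during find. For n = 66961 operations, total cost is O(n * alpha(n)), effectively O(n) since alpha grows incredibly slowly.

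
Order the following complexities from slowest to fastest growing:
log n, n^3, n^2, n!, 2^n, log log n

Ordered by growth rate: log log n < log n < n^2 < n^3 < 2^n < n!.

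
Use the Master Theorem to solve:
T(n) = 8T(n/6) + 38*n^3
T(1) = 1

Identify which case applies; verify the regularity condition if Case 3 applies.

a=8, b=6, f(n)=38*n^3.
log_6(8) = 1.161 < 3.
f(n) = Omega(n^(1.161+epsilon)) for some epsilon > 0, so Case 3 is the candidate.
Regularity: a*f(n/b) = 8*38*(n/6)^3 = (8/216)*38*n^3 <= c*f(n) with c = 8/216 < 1. Satisfied.
Case 3: T(n) = Theta(n^3).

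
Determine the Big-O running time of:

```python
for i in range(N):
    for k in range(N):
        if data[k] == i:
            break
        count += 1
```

Time complexity: O(n^2).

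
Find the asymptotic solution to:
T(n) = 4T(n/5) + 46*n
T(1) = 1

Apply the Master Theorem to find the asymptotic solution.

a=4, b=5, f(n)=46*n. log_5(4) = 0.8614 < 1. Case 3: T(n) = O(n).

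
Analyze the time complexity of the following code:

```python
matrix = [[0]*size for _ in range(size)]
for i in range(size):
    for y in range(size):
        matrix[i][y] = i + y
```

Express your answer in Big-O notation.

Time complexity: O(n^2).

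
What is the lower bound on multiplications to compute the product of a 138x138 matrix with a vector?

A 138x138 matrix-vector product has 138 inner products of length 138. Output depends on all 138^2 = 19044 matrix entries. At least 19044 multiplications needed.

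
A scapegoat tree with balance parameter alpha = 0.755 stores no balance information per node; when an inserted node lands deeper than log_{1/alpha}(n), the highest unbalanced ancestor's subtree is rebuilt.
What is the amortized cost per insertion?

Search/insert path is O(log n). A rebuild of a subtree of size s costs O(s), but with alpha = 0.755 at least Omega(s) insertions must have occurred in that subtree since its last rebuild. Charging O(1) of the rebuild to each such insertion gives O(log n) amortized.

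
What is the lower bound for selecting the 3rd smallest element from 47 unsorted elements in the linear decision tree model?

Selecting the 3rd smallest of 47 elements requires Omega(n) comparisons. Every element must be compared at least once. The BFPRT algorithm achieves O(n), making this tight.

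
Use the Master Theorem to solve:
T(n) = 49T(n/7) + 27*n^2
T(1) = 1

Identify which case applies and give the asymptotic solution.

a=49, b=7, f(n)=27*n^2.
log_7(49) = 2, so n^(log_b(a)) = n^2.
f(n) = Theta(n^2), so Case 2 applies.
T(n) = Theta(n^2 log n).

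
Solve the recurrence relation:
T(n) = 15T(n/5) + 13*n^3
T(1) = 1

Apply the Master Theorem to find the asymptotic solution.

a=15, b=5, f(n)=13*n^3. log_5(15) = 1.683 < 3. Case 3: T(n) = O(n^3).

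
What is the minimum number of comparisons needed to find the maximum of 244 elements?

Finding the maximum requires 243 comparisons. Each comparison eliminates exactly one candidate. With 244 candidates, we need 243 eliminations.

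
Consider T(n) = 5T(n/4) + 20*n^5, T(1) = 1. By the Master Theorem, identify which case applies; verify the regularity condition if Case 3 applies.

a=5, b=4, f(n)=20*n^5.
log_4(5) = 1.161 < 5.
f(n) = Omega(n^(1.161+epsilon)) for some epsilon > 0, so Case 3 is the candidate.
Regularity: a*f(n/b) = 5*20*(n/4)^5 = (5/1024)*20*n^5 <= c*f(n) with c = 5/1024 < 1. Satisfied.
Case 3: T(n) = Theta(n^5).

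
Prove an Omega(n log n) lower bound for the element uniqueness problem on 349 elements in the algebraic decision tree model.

In the algebraic decision tree model, element uniqueness on 349 elements is equivalent to determining which cell of an arrangement of C(349,2) = 60726 hyperplanes x_i = x_j contains the input point. Ben-Or's theorem shows this requires Omega(n log n).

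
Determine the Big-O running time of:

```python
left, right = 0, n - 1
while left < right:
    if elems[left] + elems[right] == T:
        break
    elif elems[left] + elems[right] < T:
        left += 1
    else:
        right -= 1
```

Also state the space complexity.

Time complexity: O(n).
Space complexity: O(1).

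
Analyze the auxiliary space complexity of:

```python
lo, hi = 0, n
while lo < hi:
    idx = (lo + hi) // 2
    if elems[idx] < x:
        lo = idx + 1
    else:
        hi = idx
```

Space complexity: O(1).
Only a constant amount of auxiliary storage is used; nothing grows with n.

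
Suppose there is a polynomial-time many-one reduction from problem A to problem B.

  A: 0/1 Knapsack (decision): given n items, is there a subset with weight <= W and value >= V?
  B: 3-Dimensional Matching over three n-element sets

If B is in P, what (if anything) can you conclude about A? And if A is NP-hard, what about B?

A poly-time reduction A <=_p B means any A-instance can be transformed to a B-instance in poly time.
If B is in P: compose the reduction with B's poly-time algorithm to solve A in poly time, so A is in P.
If A is NP-hard: every NP problem reduces to A, which reduces to B; composing reductions, every NP problem reduces to B, so B is NP-hard.
(Here in fact A is NP-complete and B is NP-complete.)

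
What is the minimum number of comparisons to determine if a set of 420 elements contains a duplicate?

Determining if 420 elements are all distinct requires Omega(n log n) comparisons in the comparison model. This follows from the element distinctness lower bound.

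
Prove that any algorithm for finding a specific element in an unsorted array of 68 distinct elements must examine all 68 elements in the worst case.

Adversary argument: if the algorithm examines fewer than 68 elements, the adversary places the target in an unexamined position. The algorithm cannot distinguish 'not present' from 'in unexamined position'.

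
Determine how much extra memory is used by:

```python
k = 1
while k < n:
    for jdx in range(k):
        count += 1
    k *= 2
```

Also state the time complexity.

Space complexity: O(1).
Only a constant amount of auxiliary storage is used; nothing grows with n.
Time complexity: O(n).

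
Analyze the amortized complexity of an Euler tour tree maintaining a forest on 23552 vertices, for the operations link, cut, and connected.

An Euler tour tree stores each tree's Euler tour as a balanced BST keyed by tour position. On 23552 vertices: link concatenates two tours via O(1) splits/joins of size <= 2*23552 (O(log n)); cut splits the tour at the two occurrences of the edge (O(log n)); connected compares BST roots (O(log n) to find the root). All O(log n) amortized.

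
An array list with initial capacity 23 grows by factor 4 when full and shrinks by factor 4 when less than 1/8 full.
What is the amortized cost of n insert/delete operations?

Using potential function Phi = |4*size - capacity|. Resizing costs are offset by potential release. Amortized O(1) per operation.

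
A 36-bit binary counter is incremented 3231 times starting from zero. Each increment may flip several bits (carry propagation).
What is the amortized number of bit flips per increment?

Bit i flips on every 2^i-th increment, so over 3231 increments bit i flips floor(3231/2^i) times. Summing over i: total flips < 2 * 3231. Amortized: < 2 = O(1) per increment.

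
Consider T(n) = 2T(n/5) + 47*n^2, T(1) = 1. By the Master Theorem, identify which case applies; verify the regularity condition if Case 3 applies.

a=2, b=5, f(n)=47*n^2.
log_5(2) = 0.4307 < 2.
f(n) = Omega(n^(0.4307+epsilon)) for some epsilon > 0, so Case 3 is the candidate.
Regularity: a*f(n/b) = 2*47*(n/5)^2 = (2/25)*47*n^2 <= c*f(n) with c = 2/25 < 1. Satisfied.
Case 3: T(n) = Theta(n^2).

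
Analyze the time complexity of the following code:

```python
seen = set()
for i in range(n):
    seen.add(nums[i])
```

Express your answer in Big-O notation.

Time complexity: O(n).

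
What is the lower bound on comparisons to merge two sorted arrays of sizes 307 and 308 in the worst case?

Adversary: with |307 - 308| <= 1 the inputs can be fully interleaved so that every adjacent pair in the merged output comes from different arrays. Then each of the 614 adjacent pairs must be directly compared, or the algorithm cannot determine their relative order. Standard merge meets this bound.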